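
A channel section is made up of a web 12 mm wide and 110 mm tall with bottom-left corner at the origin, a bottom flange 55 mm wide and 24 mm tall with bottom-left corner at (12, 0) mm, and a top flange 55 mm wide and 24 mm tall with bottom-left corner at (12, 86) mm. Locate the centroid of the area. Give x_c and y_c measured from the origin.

web: A = 12 × 110 = 1320.00, centroid at (6.00, 55.00).
bottom flange: A = 55 × 24 = 1320.00, centroid at (39.50, 12.00).
top flange: A = 55 × 24 = 1320.00, centroid at (39.50, 98.00).
ΣA = 3960.00 mm², ΣAx_c = 112200.00 mm³, ΣAy_c = 217800.00 mm³.
x_c = 112200.00/3960.00 = 28.33 mm; y_c = 217800.00/3960.00 = 55.00 mm.

x_c = 28.33 mm, y_c = 55.00 mm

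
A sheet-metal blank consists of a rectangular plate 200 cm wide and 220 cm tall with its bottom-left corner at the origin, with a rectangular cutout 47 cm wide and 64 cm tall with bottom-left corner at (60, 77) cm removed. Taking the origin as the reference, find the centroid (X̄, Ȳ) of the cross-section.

plate: A = 200 × 220 = 44000.00, centroid at (100.00, 110.00).
hole: A = −(47 × 64) = -3008.00, centroid at (83.50, 109.00).
ΣA = 40992.00 cm², ΣAX̄ = 4148832.00 cm³, ΣAȲ = 4512128.00 cm³.
X̄ = 4148832.00/40992.00 = 101.21 cm; Ȳ = 4512128.00/40992.00 = 110.07 cm.

X̄ = 101.21 cm, Ȳ = 110.07 cm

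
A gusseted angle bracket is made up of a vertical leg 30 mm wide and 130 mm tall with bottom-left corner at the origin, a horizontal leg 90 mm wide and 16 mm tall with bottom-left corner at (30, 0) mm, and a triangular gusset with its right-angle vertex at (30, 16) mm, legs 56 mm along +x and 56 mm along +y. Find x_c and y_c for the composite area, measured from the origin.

Part | A | x̄ᵢ | ȳᵢ | A·x̄ᵢ | A·ȳᵢ
vertical leg | 3900.00 | 15.00 | 65.00 | 58500.00 | 253500.00
horizontal leg | 1440.00 | 75.00 | 8.00 | 108000.00 | 11520.00
gusset | 1568.00 | 48.67 | 34.67 | 76309.33 | 54357.33
Σ | 6908.00 |  |  | 242809.33 | 319377.33
x_c = 242809.33 / 6908.00 = 35.15 mm
y_c = 319377.33 / 6908.00 = 46.23 mm

x_c = 35.15 mm, y_c = 46.23 mm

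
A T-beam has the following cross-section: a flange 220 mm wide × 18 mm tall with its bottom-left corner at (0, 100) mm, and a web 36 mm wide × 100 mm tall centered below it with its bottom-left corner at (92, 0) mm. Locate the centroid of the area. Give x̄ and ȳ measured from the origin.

Part | A | x̄ᵢ | ȳᵢ | A·x̄ᵢ | A·ȳᵢ
web | 3600.00 | 110.00 | 50.00 | 396000.00 | 180000.00
flange | 3960.00 | 110.00 | 109.00 | 435600.00 | 431640.00
Σ | 7560.00 |  |  | 831600.00 | 611640.00
x̄ = 831600.00 / 7560.00 = 110.00 mm
ȳ = 611640.00 / 7560.00 = 80.90 mm

x̄ = 110.00 mm, ȳ = 80.90 mm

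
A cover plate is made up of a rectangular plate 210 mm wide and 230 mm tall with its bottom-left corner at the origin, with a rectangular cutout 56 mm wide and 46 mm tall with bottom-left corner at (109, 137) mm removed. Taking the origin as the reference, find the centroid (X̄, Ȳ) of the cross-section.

Part | A | x̄ᵢ | ȳᵢ | A·x̄ᵢ | A·ȳᵢ
plate | 48300.00 | 105.00 | 115.00 | 5071500.00 | 5554500.00
hole | -2576.00 | 137.00 | 160.00 | -352912.00 | -412160.00
Σ | 45724.00 |  |  | 4718588.00 | 5142340.00
X̄ = 4718588.00 / 45724.00 = 103.20 mm
Ȳ = 5142340.00 / 45724.00 = 112.46 mm

X̄ = 103.20 mm, Ȳ = 112.46 mm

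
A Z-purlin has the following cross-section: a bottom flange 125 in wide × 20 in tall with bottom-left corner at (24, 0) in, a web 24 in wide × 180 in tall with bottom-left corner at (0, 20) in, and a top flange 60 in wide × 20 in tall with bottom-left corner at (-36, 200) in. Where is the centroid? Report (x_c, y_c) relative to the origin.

bottom flange: A = 125 × 20 = 2500.00, centroid at (86.50, 10.00).
web: A = 24 × 180 = 4320.00, centroid at (12.00, 110.00).
top flange: A = 60 × 20 = 1200.00, centroid at (-6.00, 210.00).
ΣA = 8020.00 in², ΣAx_c = 260890.00 in³, ΣAy_c = 752200.00 in³.
x_c = 260890.00/8020.00 = 32.53 in; y_c = 752200.00/8020.00 = 93.79 in.

x_c = 32.53 in, y_c = 93.79 in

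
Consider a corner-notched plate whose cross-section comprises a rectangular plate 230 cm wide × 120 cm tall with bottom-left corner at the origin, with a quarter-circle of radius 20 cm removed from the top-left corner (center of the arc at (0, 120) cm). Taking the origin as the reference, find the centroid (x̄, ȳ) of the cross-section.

x̄ = 116.23 cm, ȳ = 59.41 cm

Part | A | x̄ᵢ | ȳᵢ | A·x̄ᵢ | A·ȳᵢ
plate | 27600.00 | 115.00 | 60.00 | 3174000.00 | 1656000.00
removed quarter-circle | -314.16 | 8.49 | 111.51 | -2666.67 | -35032.45
Σ | 27285.84 |  |  | 3171333.33 | 1620967.55
x̄ = 3171333.33 / 27285.84 = 116.23 cm
ȳ = 1620967.55 / 27285.84 = 59.41 cm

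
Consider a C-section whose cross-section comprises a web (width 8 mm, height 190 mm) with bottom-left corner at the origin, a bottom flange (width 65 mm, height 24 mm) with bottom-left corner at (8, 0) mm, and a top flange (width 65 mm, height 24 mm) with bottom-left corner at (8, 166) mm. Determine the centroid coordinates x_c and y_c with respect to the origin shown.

web: A = 8 × 190 = 1520.00, centroid at (4.00, 95.00).
bottom flange: A = 65 × 24 = 1560.00, centroid at (40.50, 12.00).
top flange: A = 65 × 24 = 1560.00, centroid at (40.50, 178.00).
ΣA = 4640.00 mm²
ΣAx_c = (1520.00)(4.00) + (1560.00)(40.50) + (1560.00)(40.50) = 132440.00 mm³
ΣAy_c = (1520.00)(95.00) + (1560.00)(12.00) + (1560.00)(178.00) = 440800.00 mm³
x_c = 132440.00 / 4640.00 = 28.54 mm
y_c = 440800.00 / 4640.00 = 95.00 mm

x_c = 28.54 mm, y_c = 95.00 mm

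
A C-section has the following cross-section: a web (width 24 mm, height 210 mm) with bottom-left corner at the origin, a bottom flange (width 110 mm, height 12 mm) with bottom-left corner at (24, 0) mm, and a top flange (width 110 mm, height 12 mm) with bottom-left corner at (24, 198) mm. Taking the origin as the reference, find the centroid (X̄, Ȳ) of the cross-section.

web: A = 24 × 210 = 5040.00, centroid at (12.00, 105.00).
bottom flange: A = 110 × 12 = 1320.00, centroid at (79.00, 6.00).
top flange: A = 110 × 12 = 1320.00, centroid at (79.00, 204.00).
ΣA = 7680.00 mm²
ΣAX̄ = (5040.00)(12.00) + (1320.00)(79.00) + (1320.00)(79.00) = 269040.00 mm³
ΣAȲ = (5040.00)(105.00) + (1320.00)(6.00) + (1320.00)(204.00) = 806400.00 mm³
X̄ = 269040.00 / 7680.00 = 35.03 mm
Ȳ = 806400.00 / 7680.00 = 105.00 mm

X̄ = 35.03 mm, Ȳ = 105.00 mm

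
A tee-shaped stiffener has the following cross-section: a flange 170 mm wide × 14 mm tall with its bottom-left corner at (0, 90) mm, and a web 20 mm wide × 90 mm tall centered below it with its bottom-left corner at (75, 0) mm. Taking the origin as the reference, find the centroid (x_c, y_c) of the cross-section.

x_c = 85.00 mm, y_c = 74.61 mm

Part | A | x̄ᵢ | ȳᵢ | A·x̄ᵢ | A·ȳᵢ
web | 1800.00 | 85.00 | 45.00 | 153000.00 | 81000.00
flange | 2380.00 | 85.00 | 97.00 | 202300.00 | 230860.00
Σ | 4180.00 |  |  | 355300.00 | 311860.00
x_c = 355300.00 / 4180.00 = 85.00 mm
y_c = 311860.00 / 4180.00 = 74.61 mm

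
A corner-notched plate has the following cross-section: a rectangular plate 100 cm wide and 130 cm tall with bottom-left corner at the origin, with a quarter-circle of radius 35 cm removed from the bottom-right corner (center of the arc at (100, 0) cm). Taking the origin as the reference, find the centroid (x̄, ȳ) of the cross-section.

x̄ = 47.19 cm, ȳ = 69.01 cm

plate: A = 100 × 130 = 13000.00, centroid at (50.00, 65.00).
removed quarter-circle: A = −¼π·35² = -962.11, centroid at (85.15, 14.85).
ΣA = 12037.89 cm², ΣAx̄ = 568080.39 cm³, ΣAȳ = 830708.33 cm³.
x̄ = 568080.39/12037.89 = 47.19 cm; ȳ = 830708.33/12037.89 = 69.01 cm.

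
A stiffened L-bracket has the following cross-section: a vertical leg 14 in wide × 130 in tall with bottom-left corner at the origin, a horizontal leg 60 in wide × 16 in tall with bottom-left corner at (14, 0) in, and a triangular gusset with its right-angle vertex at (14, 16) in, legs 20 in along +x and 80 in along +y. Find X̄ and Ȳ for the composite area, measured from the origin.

Part | A | x̄ᵢ | ȳᵢ | A·x̄ᵢ | A·ȳᵢ
vertical leg | 1820.00 | 7.00 | 65.00 | 12740.00 | 118300.00
horizontal leg | 960.00 | 44.00 | 8.00 | 42240.00 | 7680.00
gusset | 800.00 | 20.67 | 42.67 | 16533.33 | 34133.33
Σ | 3580.00 |  |  | 71513.33 | 160113.33
X̄ = 71513.33 / 3580.00 = 19.98 in
Ȳ = 160113.33 / 3580.00 = 44.72 in

X̄ = 19.98 in, Ȳ = 44.72 in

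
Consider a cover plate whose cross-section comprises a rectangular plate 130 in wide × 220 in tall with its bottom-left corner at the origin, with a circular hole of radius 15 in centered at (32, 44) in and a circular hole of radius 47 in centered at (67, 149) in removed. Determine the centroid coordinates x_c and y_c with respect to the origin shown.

Part | A | x̄ᵢ | ȳᵢ | A·x̄ᵢ | A·ȳᵢ
plate | 28600.00 | 65.00 | 110.00 | 1859000.00 | 3146000.00
hole 1 | -706.86 | 32.00 | 44.00 | -22619.47 | -31101.77
hole 2 | -6939.78 | 67.00 | 149.00 | -464965.14 | -1034026.95
Σ | 20953.36 |  |  | 1371415.40 | 2080871.29
x_c = 1371415.40 / 20953.36 = 65.45 in
y_c = 2080871.29 / 20953.36 = 99.31 in

x_c = 65.45 in, y_c = 99.31 in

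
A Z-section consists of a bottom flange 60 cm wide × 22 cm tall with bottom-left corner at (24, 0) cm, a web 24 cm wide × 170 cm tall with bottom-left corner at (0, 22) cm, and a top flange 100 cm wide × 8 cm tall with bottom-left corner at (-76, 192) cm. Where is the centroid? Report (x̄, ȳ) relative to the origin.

x̄ = 16.04 cm, ȳ = 98.05 cm

bottom flange: A = 60 × 22 = 1320.00, centroid at (54.00, 11.00).
web: A = 24 × 170 = 4080.00, centroid at (12.00, 107.00).
top flange: A = 100 × 8 = 800.00, centroid at (-26.00, 196.00).
ΣA = 6200.00 cm²
ΣAx̄ = (1320.00)(54.00) + (4080.00)(12.00) + (800.00)(-26.00) = 99440.00 cm³
ΣAȳ = (1320.00)(11.00) + (4080.00)(107.00) + (800.00)(196.00) = 607880.00 cm³
x̄ = 99440.00 / 6200.00 = 16.04 cm
ȳ = 607880.00 / 6200.00 = 98.05 cm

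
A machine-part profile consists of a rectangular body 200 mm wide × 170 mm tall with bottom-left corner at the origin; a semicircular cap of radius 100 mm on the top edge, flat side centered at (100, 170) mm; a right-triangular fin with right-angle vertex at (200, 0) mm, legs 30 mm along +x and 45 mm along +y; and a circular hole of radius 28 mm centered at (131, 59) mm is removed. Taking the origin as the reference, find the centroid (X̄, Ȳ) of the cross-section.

X̄ = 99.96 mm, Ȳ = 127.13 mm

rectangular body: A = 200 × 170 = 34000.00, centroid at (100.00, 85.00).
semicircular top: A = ½π·100² = 15707.96, centroid at (100.00, 212.44).
triangular fin: A = ½·30·45 = 675.00, centroid at (210.00, 15.00).
hole: A = −π·28² = -2463.01, centroid at (131.00, 59.00).
ΣA = 47919.95 mm²
ΣAX̄ = (34000.00)(100.00) + (15707.96)(100.00) + (675.00)(210.00) + (-2463.01)(131.00) = 4789892.19 mm³
ΣAȲ = (34000.00)(85.00) + (15707.96)(212.44) + (675.00)(15.00) + (-2463.01)(59.00) = 6091827.91 mm³
X̄ = 4789892.19 / 47919.95 = 99.96 mm
Ȳ = 6091827.91 / 47919.95 = 127.13 mm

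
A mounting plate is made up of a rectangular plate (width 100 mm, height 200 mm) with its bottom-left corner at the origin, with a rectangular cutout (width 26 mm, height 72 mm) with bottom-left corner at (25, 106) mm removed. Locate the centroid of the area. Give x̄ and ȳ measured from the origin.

x̄ = 51.24 mm, ȳ = 95.66 mm

plate: A = 100 × 200 = 20000.00, centroid at (50.00, 100.00).
hole: A = −(26 × 72) = -1872.00, centroid at (38.00, 142.00).
ΣA = 18128.00 mm²
ΣAx̄ = (20000.00)(50.00) + (-1872.00)(38.00) = 928864.00 mm³
ΣAȳ = (20000.00)(100.00) + (-1872.00)(142.00) = 1734176.00 mm³
x̄ = 928864.00 / 18128.00 = 51.24 mm
ȳ = 1734176.00 / 18128.00 = 95.66 mm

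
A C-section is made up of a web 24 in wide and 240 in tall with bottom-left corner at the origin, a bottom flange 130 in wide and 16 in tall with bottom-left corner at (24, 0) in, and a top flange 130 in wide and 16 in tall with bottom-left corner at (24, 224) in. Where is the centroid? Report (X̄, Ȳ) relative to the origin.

X̄ = 44.29 in, Ȳ = 120.00 in

Part | A | x̄ᵢ | ȳᵢ | A·x̄ᵢ | A·ȳᵢ
web | 5760.00 | 12.00 | 120.00 | 69120.00 | 691200.00
bottom flange | 2080.00 | 89.00 | 8.00 | 185120.00 | 16640.00
top flange | 2080.00 | 89.00 | 232.00 | 185120.00 | 482560.00
Σ | 9920.00 |  |  | 439360.00 | 1190400.00
X̄ = 439360.00 / 9920.00 = 44.29 in
Ȳ = 1190400.00 / 9920.00 = 120.00 in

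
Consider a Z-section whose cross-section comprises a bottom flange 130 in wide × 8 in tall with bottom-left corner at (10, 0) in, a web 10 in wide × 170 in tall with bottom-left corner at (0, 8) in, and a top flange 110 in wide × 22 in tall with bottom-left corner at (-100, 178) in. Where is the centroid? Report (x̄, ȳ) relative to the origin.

Part | A | x̄ᵢ | ȳᵢ | A·x̄ᵢ | A·ȳᵢ
bottom flange | 1040.00 | 75.00 | 4.00 | 78000.00 | 4160.00
web | 1700.00 | 5.00 | 93.00 | 8500.00 | 158100.00
top flange | 2420.00 | -45.00 | 189.00 | -108900.00 | 457380.00
Σ | 5160.00 |  |  | -22400.00 | 619640.00
x̄ = -22400.00 / 5160.00 = -4.34 in
ȳ = 619640.00 / 5160.00 = 120.09 in

x̄ = -4.34 in, ȳ = 120.09 in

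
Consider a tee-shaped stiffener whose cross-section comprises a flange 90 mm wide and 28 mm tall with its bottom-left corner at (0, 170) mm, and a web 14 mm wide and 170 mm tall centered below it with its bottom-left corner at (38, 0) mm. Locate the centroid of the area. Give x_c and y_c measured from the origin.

x_c = 45.00 mm, y_c = 135.91 mm

web: A = 14 × 170 = 2380.00, centroid at (45.00, 85.00).
flange: A = 90 × 28 = 2520.00, centroid at (45.00, 184.00).
ΣA = 4900.00 mm²
ΣAx_c = (2380.00)(45.00) + (2520.00)(45.00) = 220500.00 mm³
ΣAy_c = (2380.00)(85.00) + (2520.00)(184.00) = 665980.00 mm³
x_c = 220500.00 / 4900.00 = 45.00 mm
y_c = 665980.00 / 4900.00 = 135.91 mm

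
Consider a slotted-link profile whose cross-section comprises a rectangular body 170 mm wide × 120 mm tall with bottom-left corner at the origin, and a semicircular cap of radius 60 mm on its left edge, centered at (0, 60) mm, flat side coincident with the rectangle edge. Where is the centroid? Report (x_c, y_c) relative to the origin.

rectangular body: A = 170 × 120 = 20400.00, centroid at (85.00, 60.00).
semicircular end: A = ½π·60² = 5654.87, centroid at (-25.46, 60.00).
ΣA = 26054.87 mm²
ΣAx_c = (20400.00)(85.00) + (5654.87)(-25.46) = 1590000.00 mm³
ΣAy_c = (20400.00)(60.00) + (5654.87)(60.00) = 1563292.01 mm³
x_c = 1590000.00 / 26054.87 = 61.03 mm
y_c = 1563292.01 / 26054.87 = 60.00 mm

x_c = 61.03 mm, y_c = 60.00 mm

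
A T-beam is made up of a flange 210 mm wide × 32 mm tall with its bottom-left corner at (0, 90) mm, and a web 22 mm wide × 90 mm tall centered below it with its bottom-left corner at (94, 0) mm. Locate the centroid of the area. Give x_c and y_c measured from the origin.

x_c = 105.00 mm, y_c = 92.12 mm

web: A = 22 × 90 = 1980.00, centroid at (105.00, 45.00).
flange: A = 210 × 32 = 6720.00, centroid at (105.00, 106.00).
ΣA = 8700.00 mm², ΣAx_c = 913500.00 mm³, ΣAy_c = 801420.00 mm³.
x_c = 913500.00/8700.00 = 105.00 mm; y_c = 801420.00/8700.00 = 92.12 mm.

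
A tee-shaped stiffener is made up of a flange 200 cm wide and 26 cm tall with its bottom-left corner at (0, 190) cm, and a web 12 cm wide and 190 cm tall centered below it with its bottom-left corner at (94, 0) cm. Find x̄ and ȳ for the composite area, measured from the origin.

x̄ = 100.00 cm, ȳ = 170.08 cm

web: A = 12 × 190 = 2280.00, centroid at (100.00, 95.00).
flange: A = 200 × 26 = 5200.00, centroid at (100.00, 203.00).
ΣA = 7480.00 cm²
ΣAx̄ = (2280.00)(100.00) + (5200.00)(100.00) = 748000.00 cm³
ΣAȳ = (2280.00)(95.00) + (5200.00)(203.00) = 1272200.00 cm³
x̄ = 748000.00 / 7480.00 = 100.00 cm
ȳ = 1272200.00 / 7480.00 = 170.08 cm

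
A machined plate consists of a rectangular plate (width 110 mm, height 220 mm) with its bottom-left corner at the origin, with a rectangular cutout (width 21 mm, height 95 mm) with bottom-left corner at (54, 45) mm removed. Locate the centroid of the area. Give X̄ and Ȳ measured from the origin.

X̄ = 54.15 mm, Ȳ = 111.57 mm

plate: A = 110 × 220 = 24200.00, centroid at (55.00, 110.00).
hole: A = −(21 × 95) = -1995.00, centroid at (64.50, 92.50).
ΣA = 22205.00 mm²
ΣAX̄ = (24200.00)(55.00) + (-1995.00)(64.50) = 1202322.50 mm³
ΣAȲ = (24200.00)(110.00) + (-1995.00)(92.50) = 2477462.50 mm³
X̄ = 1202322.50 / 22205.00 = 54.15 mm
Ȳ = 2477462.50 / 22205.00 = 111.57 mm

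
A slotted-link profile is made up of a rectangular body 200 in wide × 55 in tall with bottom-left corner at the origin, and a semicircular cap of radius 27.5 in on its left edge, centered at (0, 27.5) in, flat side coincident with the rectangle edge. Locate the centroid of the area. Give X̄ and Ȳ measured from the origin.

rectangular body: A = 200 × 55 = 11000.00, centroid at (100.00, 27.50).
semicircular end: A = ½π·27.5² = 1187.91, centroid at (-11.67, 27.50).
ΣA = 12187.91 in²
ΣAX̄ = (11000.00)(100.00) + (1187.91)(-11.67) = 1086135.42 in³
ΣAȲ = (11000.00)(27.50) + (1187.91)(27.50) = 335167.65 in³
X̄ = 1086135.42 / 12187.91 = 89.12 in
Ȳ = 335167.65 / 12187.91 = 27.50 in

X̄ = 89.12 in, Ȳ = 27.50 in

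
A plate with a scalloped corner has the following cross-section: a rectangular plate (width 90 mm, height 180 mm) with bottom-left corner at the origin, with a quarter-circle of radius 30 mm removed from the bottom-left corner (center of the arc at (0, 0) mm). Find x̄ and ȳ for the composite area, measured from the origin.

Part | A | x̄ᵢ | ȳᵢ | A·x̄ᵢ | A·ȳᵢ
plate | 16200.00 | 45.00 | 90.00 | 729000.00 | 1458000.00
removed quarter-circle | -706.86 | 12.73 | 12.73 | -9000.00 | -9000.00
Σ | 15493.14 |  |  | 720000.00 | 1449000.00
x̄ = 720000.00 / 15493.14 = 46.47 mm
ȳ = 1449000.00 / 15493.14 = 93.53 mm

x̄ = 46.47 mm, ȳ = 93.53 mm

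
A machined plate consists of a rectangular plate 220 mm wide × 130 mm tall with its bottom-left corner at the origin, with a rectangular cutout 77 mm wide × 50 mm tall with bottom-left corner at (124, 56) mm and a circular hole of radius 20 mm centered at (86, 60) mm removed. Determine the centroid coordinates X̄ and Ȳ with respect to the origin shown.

Part | A | x̄ᵢ | ȳᵢ | A·x̄ᵢ | A·ȳᵢ
plate | 28600.00 | 110.00 | 65.00 | 3146000.00 | 1859000.00
hole 1 | -3850.00 | 162.50 | 81.00 | -625625.00 | -311850.00
hole 2 | -1256.64 | 86.00 | 60.00 | -108070.79 | -75398.22
Σ | 23493.36 |  |  | 2412304.21 | 1471751.78
X̄ = 2412304.21 / 23493.36 = 102.68 mm
Ȳ = 1471751.78 / 23493.36 = 62.65 mm

X̄ = 102.68 mm, Ȳ = 62.65 mm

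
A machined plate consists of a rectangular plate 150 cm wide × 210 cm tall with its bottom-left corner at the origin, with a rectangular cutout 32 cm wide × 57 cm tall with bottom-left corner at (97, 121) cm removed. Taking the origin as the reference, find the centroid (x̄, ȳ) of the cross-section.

x̄ = 72.66 cm, ȳ = 102.26 cm

Part | A | x̄ᵢ | ȳᵢ | A·x̄ᵢ | A·ȳᵢ
plate | 31500.00 | 75.00 | 105.00 | 2362500.00 | 3307500.00
hole | -1824.00 | 113.00 | 149.50 | -206112.00 | -272688.00
Σ | 29676.00 |  |  | 2156388.00 | 3034812.00
x̄ = 2156388.00 / 29676.00 = 72.66 cm
ȳ = 3034812.00 / 29676.00 = 102.26 cm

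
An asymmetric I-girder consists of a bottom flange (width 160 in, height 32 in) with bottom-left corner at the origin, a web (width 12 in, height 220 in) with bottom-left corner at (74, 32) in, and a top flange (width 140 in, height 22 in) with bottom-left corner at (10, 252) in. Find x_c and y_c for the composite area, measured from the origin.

bottom flange: A = 160 × 32 = 5120.00, centroid at (80.00, 16.00).
web: A = 12 × 220 = 2640.00, centroid at (80.00, 142.00).
top flange: A = 140 × 22 = 3080.00, centroid at (80.00, 263.00).
ΣA = 10840.00 in²
ΣAx_c = (5120.00)(80.00) + (2640.00)(80.00) + (3080.00)(80.00) = 867200.00 in³
ΣAy_c = (5120.00)(16.00) + (2640.00)(142.00) + (3080.00)(263.00) = 1266840.00 in³
x_c = 867200.00 / 10840.00 = 80.00 in
y_c = 1266840.00 / 10840.00 = 116.87 in

x_c = 80.00 in, y_c = 116.87 in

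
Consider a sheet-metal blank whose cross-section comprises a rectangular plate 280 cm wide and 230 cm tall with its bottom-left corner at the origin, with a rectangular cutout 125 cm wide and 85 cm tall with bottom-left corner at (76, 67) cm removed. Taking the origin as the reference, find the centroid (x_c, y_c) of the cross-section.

x_c = 140.30 cm, y_c = 116.09 cm

Part | A | x̄ᵢ | ȳᵢ | A·x̄ᵢ | A·ȳᵢ
plate | 64400.00 | 140.00 | 115.00 | 9016000.00 | 7406000.00
hole | -10625.00 | 138.50 | 109.50 | -1471562.50 | -1163437.50
Σ | 53775.00 |  |  | 7544437.50 | 6242562.50
x_c = 7544437.50 / 53775.00 = 140.30 cm
y_c = 6242562.50 / 53775.00 = 116.09 cm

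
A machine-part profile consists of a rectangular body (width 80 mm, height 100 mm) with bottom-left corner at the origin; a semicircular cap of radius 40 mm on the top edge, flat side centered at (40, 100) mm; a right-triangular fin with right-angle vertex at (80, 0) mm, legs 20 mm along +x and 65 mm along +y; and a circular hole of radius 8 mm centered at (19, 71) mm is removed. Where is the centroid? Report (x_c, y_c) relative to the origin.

rectangular body: A = 80 × 100 = 8000.00, centroid at (40.00, 50.00).
semicircular top: A = ½π·40² = 2513.27, centroid at (40.00, 116.98).
triangular fin: A = ½·20·65 = 650.00, centroid at (86.67, 21.67).
hole: A = −π·8² = -201.06, centroid at (19.00, 71.00).
ΣA = 10962.21 mm²
ΣAx_c = (8000.00)(40.00) + (2513.27)(40.00) + (650.00)(86.67) + (-201.06)(19.00) = 473044.12 mm³
ΣAy_c = (8000.00)(50.00) + (2513.27)(116.98) + (650.00)(21.67) + (-201.06)(71.00) = 693802.02 mm³
x_c = 473044.12 / 10962.21 = 43.15 mm
y_c = 693802.02 / 10962.21 = 63.29 mm

x_c = 43.15 mm, y_c = 63.29 mm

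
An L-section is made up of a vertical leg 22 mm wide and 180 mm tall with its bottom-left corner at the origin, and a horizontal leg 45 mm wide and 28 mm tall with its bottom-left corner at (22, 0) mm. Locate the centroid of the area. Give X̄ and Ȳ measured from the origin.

X̄ = 19.09 mm, Ȳ = 71.66 mm

Part | A | x̄ᵢ | ȳᵢ | A·x̄ᵢ | A·ȳᵢ
vertical leg | 3960.00 | 11.00 | 90.00 | 43560.00 | 356400.00
horizontal leg | 1260.00 | 44.50 | 14.00 | 56070.00 | 17640.00
Σ | 5220.00 |  |  | 99630.00 | 374040.00
X̄ = 99630.00 / 5220.00 = 19.09 mm
Ȳ = 374040.00 / 5220.00 = 71.66 mm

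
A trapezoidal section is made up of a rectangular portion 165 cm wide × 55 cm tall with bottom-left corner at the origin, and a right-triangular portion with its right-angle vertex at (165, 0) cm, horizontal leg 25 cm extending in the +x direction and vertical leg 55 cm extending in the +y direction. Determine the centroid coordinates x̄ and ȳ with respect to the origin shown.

rectangular portion: A = 165 × 55 = 9075.00, centroid at (82.50, 27.50).
triangular portion: A = ½·25·55 = 687.50, centroid at (173.33, 18.33).
ΣA = 9762.50 cm², ΣAx̄ = 867854.17 cm³, ΣAȳ = 262166.67 cm³.
x̄ = 867854.17/9762.50 = 88.90 cm; ȳ = 262166.67/9762.50 = 26.85 cm.

x̄ = 88.90 cm, ȳ = 26.85 cm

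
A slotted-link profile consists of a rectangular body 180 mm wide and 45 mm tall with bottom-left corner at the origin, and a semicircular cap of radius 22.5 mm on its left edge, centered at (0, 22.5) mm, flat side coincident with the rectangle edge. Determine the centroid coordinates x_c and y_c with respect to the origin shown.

Part | A | x̄ᵢ | ȳᵢ | A·x̄ᵢ | A·ȳᵢ
rectangular body | 8100.00 | 90.00 | 22.50 | 729000.00 | 182250.00
semicircular end | 795.22 | -9.55 | 22.50 | -7593.75 | 17892.35
Σ | 8895.22 |  |  | 721406.25 | 200142.35
x_c = 721406.25 / 8895.22 = 81.10 mm
y_c = 200142.35 / 8895.22 = 22.50 mm

x_c = 81.10 mm, y_c = 22.50 mm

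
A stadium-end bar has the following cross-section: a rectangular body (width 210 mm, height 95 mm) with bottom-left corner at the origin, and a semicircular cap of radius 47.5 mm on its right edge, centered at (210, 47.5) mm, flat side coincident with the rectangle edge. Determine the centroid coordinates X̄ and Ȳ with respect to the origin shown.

rectangular body: A = 210 × 95 = 19950.00, centroid at (105.00, 47.50).
semicircular end: A = ½π·47.5² = 3544.11, centroid at (230.16, 47.50).
ΣA = 23494.11 mm², ΣAX̄ = 2910460.85 mm³, ΣAȲ = 1115970.19 mm³.
X̄ = 2910460.85/23494.11 = 123.88 mm; Ȳ = 1115970.19/23494.11 = 47.50 mm.

X̄ = 123.88 mm, Ȳ = 47.50 mm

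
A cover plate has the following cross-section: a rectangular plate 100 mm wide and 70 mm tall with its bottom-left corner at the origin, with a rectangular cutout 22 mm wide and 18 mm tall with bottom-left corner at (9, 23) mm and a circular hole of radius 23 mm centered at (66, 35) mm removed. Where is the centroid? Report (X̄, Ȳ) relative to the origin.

X̄ = 47.02 mm, Ȳ = 35.24 mm

Part | A | x̄ᵢ | ȳᵢ | A·x̄ᵢ | A·ȳᵢ
plate | 7000.00 | 50.00 | 35.00 | 350000.00 | 245000.00
hole 1 | -396.00 | 20.00 | 32.00 | -7920.00 | -12672.00
hole 2 | -1661.90 | 66.00 | 35.00 | -109685.57 | -58166.59
Σ | 4942.10 |  |  | 232394.43 | 174161.41
X̄ = 232394.43 / 4942.10 = 47.02 mm
Ȳ = 174161.41 / 4942.10 = 35.24 mm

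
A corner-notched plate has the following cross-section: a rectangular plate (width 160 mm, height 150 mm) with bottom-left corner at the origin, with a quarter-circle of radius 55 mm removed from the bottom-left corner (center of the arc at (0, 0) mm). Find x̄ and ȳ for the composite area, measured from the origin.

Part | A | x̄ᵢ | ȳᵢ | A·x̄ᵢ | A·ȳᵢ
plate | 24000.00 | 80.00 | 75.00 | 1920000.00 | 1800000.00
removed quarter-circle | -2375.83 | 23.34 | 23.34 | -55458.33 | -55458.33
Σ | 21624.17 |  |  | 1864541.67 | 1744541.67
x̄ = 1864541.67 / 21624.17 = 86.22 mm
ȳ = 1744541.67 / 21624.17 = 80.68 mm

x̄ = 86.22 mm, ȳ = 80.68 mm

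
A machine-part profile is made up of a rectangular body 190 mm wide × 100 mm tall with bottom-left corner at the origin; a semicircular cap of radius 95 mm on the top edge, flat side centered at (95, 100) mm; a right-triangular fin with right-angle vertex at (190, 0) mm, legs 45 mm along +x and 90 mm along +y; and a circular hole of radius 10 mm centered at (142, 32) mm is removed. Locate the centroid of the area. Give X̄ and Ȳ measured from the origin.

Part | A | x̄ᵢ | ȳᵢ | A·x̄ᵢ | A·ȳᵢ
rectangular body | 19000.00 | 95.00 | 50.00 | 1805000.00 | 950000.00
semicircular top | 14176.44 | 95.00 | 140.32 | 1346761.50 | 1989227.02
triangular fin | 2025.00 | 205.00 | 30.00 | 415125.00 | 60750.00
hole | -314.16 | 142.00 | 32.00 | -44610.62 | -10053.10
Σ | 34887.28 |  |  | 3522275.89 | 2989923.92
X̄ = 3522275.89 / 34887.28 = 100.96 mm
Ȳ = 2989923.92 / 34887.28 = 85.70 mm

X̄ = 100.96 mm, Ȳ = 85.70 mm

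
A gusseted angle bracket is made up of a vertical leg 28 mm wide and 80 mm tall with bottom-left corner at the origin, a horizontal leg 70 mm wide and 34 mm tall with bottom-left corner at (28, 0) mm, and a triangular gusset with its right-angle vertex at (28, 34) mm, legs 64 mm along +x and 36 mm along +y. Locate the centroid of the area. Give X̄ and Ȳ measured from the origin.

X̄ = 41.26 mm, Ȳ = 31.71 mm

vertical leg: A = 28 × 80 = 2240.00, centroid at (14.00, 40.00).
horizontal leg: A = 70 × 34 = 2380.00, centroid at (63.00, 17.00).
gusset: A = ½·64·36 = 1152.00, centroid at (49.33, 46.00).
ΣA = 5772.00 mm², ΣAX̄ = 238132.00 mm³, ΣAȲ = 183052.00 mm³.
X̄ = 238132.00/5772.00 = 41.26 mm; Ȳ = 183052.00/5772.00 = 31.71 mm.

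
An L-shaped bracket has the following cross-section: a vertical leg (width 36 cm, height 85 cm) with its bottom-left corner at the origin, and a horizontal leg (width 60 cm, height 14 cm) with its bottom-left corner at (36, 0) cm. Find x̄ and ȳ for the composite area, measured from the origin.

vertical leg: A = 36 × 85 = 3060.00, centroid at (18.00, 42.50).
horizontal leg: A = 60 × 14 = 840.00, centroid at (66.00, 7.00).
ΣA = 3900.00 cm², ΣAx̄ = 110520.00 cm³, ΣAȳ = 135930.00 cm³.
x̄ = 110520.00/3900.00 = 28.34 cm; ȳ = 135930.00/3900.00 = 34.85 cm.

x̄ = 28.34 cm, ȳ = 34.85 cm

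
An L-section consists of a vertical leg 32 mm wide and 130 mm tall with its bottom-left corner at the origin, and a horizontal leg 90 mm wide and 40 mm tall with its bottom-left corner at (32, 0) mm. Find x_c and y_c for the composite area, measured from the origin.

x_c = 44.30 mm, y_c = 44.12 mm

vertical leg: A = 32 × 130 = 4160.00, centroid at (16.00, 65.00).
horizontal leg: A = 90 × 40 = 3600.00, centroid at (77.00, 20.00).
ΣA = 7760.00 mm², ΣAx_c = 343760.00 mm³, ΣAy_c = 342400.00 mm³.
x_c = 343760.00/7760.00 = 44.30 mm; y_c = 342400.00/7760.00 = 44.12 mm.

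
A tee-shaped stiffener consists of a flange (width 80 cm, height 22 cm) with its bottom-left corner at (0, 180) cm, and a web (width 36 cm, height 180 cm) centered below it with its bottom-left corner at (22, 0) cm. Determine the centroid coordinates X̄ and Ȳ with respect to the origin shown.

X̄ = 40.00 cm, Ȳ = 111.57 cm

web: A = 36 × 180 = 6480.00, centroid at (40.00, 90.00).
flange: A = 80 × 22 = 1760.00, centroid at (40.00, 191.00).
ΣA = 8240.00 cm², ΣAX̄ = 329600.00 cm³, ΣAȲ = 919360.00 cm³.
X̄ = 329600.00/8240.00 = 40.00 cm; Ȳ = 919360.00/8240.00 = 111.57 cm.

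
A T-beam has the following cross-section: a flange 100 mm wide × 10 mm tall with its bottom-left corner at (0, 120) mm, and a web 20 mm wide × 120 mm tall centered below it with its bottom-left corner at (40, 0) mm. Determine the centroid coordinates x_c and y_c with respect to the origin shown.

Part | A | x̄ᵢ | ȳᵢ | A·x̄ᵢ | A·ȳᵢ
web | 2400.00 | 50.00 | 60.00 | 120000.00 | 144000.00
flange | 1000.00 | 50.00 | 125.00 | 50000.00 | 125000.00
Σ | 3400.00 |  |  | 170000.00 | 269000.00
x_c = 170000.00 / 3400.00 = 50.00 mm
y_c = 269000.00 / 3400.00 = 79.12 mm

x_c = 50.00 mm, y_c = 79.12 mm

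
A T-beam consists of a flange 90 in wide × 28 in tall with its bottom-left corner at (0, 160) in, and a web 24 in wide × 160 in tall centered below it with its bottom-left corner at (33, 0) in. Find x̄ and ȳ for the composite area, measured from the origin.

x̄ = 45.00 in, ȳ = 117.25 in

web: A = 24 × 160 = 3840.00, centroid at (45.00, 80.00).
flange: A = 90 × 28 = 2520.00, centroid at (45.00, 174.00).
ΣA = 6360.00 in², ΣAx̄ = 286200.00 in³, ΣAȳ = 745680.00 in³.
x̄ = 286200.00/6360.00 = 45.00 in; ȳ = 745680.00/6360.00 = 117.25 in.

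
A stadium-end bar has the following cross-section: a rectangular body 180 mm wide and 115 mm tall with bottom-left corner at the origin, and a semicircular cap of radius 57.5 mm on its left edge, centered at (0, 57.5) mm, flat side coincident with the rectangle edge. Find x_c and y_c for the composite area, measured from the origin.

x_c = 67.05 mm, y_c = 57.50 mm

rectangular body: A = 180 × 115 = 20700.00, centroid at (90.00, 57.50).
semicircular end: A = ½π·57.5² = 5193.45, centroid at (-24.40, 57.50).
ΣA = 25893.45 mm², ΣAx_c = 1736260.42 mm³, ΣAy_c = 1488873.11 mm³.
x_c = 1736260.42/25893.45 = 67.05 mm; y_c = 1488873.11/25893.45 = 57.50 mm.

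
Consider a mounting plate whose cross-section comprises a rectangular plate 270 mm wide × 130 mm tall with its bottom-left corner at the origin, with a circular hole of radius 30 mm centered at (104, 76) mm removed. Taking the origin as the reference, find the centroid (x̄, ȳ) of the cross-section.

x̄ = 137.72 mm, ȳ = 64.04 mm

plate: A = 270 × 130 = 35100.00, centroid at (135.00, 65.00).
hole: A = −π·30² = -2827.43, centroid at (104.00, 76.00).
ΣA = 32272.57 mm², ΣAx̄ = 4444446.93 mm³, ΣAȳ = 2066615.06 mm³.
x̄ = 4444446.93/32272.57 = 137.72 mm; ȳ = 2066615.06/32272.57 = 64.04 mm.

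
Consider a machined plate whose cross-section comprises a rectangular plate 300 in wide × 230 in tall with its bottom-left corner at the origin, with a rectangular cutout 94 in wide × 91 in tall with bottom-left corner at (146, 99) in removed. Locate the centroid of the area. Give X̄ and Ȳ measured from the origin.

Part | A | x̄ᵢ | ȳᵢ | A·x̄ᵢ | A·ȳᵢ
plate | 69000.00 | 150.00 | 115.00 | 10350000.00 | 7935000.00
hole | -8554.00 | 193.00 | 144.50 | -1650922.00 | -1236053.00
Σ | 60446.00 |  |  | 8699078.00 | 6698947.00
X̄ = 8699078.00 / 60446.00 = 143.91 in
Ȳ = 6698947.00 / 60446.00 = 110.83 in

X̄ = 143.91 in, Ȳ = 110.83 in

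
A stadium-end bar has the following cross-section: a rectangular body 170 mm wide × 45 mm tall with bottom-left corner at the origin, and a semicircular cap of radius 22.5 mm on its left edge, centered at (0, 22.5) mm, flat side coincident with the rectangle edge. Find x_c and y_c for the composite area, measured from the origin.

x_c = 76.10 mm, y_c = 22.50 mm

rectangular body: A = 170 × 45 = 7650.00, centroid at (85.00, 22.50).
semicircular end: A = ½π·22.5² = 795.22, centroid at (-9.55, 22.50).
ΣA = 8445.22 mm²
ΣAx_c = (7650.00)(85.00) + (795.22)(-9.55) = 642656.25 mm³
ΣAy_c = (7650.00)(22.50) + (795.22)(22.50) = 190017.35 mm³
x_c = 642656.25 / 8445.22 = 76.10 mm
y_c = 190017.35 / 8445.22 = 22.50 mm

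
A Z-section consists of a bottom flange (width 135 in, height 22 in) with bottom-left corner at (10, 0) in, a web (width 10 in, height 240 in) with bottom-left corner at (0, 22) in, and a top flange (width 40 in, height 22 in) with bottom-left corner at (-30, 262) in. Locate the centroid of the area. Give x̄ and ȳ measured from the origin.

bottom flange: A = 135 × 22 = 2970.00, centroid at (77.50, 11.00).
web: A = 10 × 240 = 2400.00, centroid at (5.00, 142.00).
top flange: A = 40 × 22 = 880.00, centroid at (-10.00, 273.00).
ΣA = 6250.00 in², ΣAx̄ = 233375.00 in³, ΣAȳ = 613710.00 in³.
x̄ = 233375.00/6250.00 = 37.34 in; ȳ = 613710.00/6250.00 = 98.19 in.

x̄ = 37.34 in, ȳ = 98.19 in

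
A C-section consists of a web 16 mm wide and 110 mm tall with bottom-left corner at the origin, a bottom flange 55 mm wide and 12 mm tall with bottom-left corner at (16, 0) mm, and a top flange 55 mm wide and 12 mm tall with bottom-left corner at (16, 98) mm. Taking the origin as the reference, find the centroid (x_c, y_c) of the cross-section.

web: A = 16 × 110 = 1760.00, centroid at (8.00, 55.00).
bottom flange: A = 55 × 12 = 660.00, centroid at (43.50, 6.00).
top flange: A = 55 × 12 = 660.00, centroid at (43.50, 104.00).
ΣA = 3080.00 mm²
ΣAx_c = (1760.00)(8.00) + (660.00)(43.50) + (660.00)(43.50) = 71500.00 mm³
ΣAy_c = (1760.00)(55.00) + (660.00)(6.00) + (660.00)(104.00) = 169400.00 mm³
x_c = 71500.00 / 3080.00 = 23.21 mm
y_c = 169400.00 / 3080.00 = 55.00 mm

x_c = 23.21 mm, y_c = 55.00 mm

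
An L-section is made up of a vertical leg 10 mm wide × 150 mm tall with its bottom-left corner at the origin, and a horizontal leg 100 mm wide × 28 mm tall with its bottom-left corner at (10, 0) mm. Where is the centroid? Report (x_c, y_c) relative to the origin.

x_c = 40.81 mm, y_c = 35.28 mm

vertical leg: A = 10 × 150 = 1500.00, centroid at (5.00, 75.00).
horizontal leg: A = 100 × 28 = 2800.00, centroid at (60.00, 14.00).
ΣA = 4300.00 mm², ΣAx_c = 175500.00 mm³, ΣAy_c = 151700.00 mm³.
x_c = 175500.00/4300.00 = 40.81 mm; y_c = 151700.00/4300.00 = 35.28 mm.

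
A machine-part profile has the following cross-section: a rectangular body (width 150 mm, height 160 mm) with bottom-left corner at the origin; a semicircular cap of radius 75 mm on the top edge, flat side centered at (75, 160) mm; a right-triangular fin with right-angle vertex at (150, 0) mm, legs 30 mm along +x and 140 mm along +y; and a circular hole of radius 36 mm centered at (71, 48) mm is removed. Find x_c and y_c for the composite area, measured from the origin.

Part | A | x̄ᵢ | ȳᵢ | A·x̄ᵢ | A·ȳᵢ
rectangular body | 24000.00 | 75.00 | 80.00 | 1800000.00 | 1920000.00
semicircular top | 8835.73 | 75.00 | 191.83 | 662679.70 | 1694966.69
triangular fin | 2100.00 | 160.00 | 46.67 | 336000.00 | 98000.00
hole | -4071.50 | 71.00 | 48.00 | -289076.79 | -195432.20
Σ | 30864.23 |  |  | 2509602.91 | 3517534.50
x_c = 2509602.91 / 30864.23 = 81.31 mm
y_c = 3517534.50 / 30864.23 = 113.97 mm

x_c = 81.31 mm, y_c = 113.97 mm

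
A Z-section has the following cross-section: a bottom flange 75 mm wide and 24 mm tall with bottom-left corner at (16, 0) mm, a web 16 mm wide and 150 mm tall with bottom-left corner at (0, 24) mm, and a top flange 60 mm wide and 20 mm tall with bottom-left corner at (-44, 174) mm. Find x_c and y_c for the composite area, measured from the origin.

x_c = 18.28 mm, y_c = 88.89 mm

bottom flange: A = 75 × 24 = 1800.00, centroid at (53.50, 12.00).
web: A = 16 × 150 = 2400.00, centroid at (8.00, 99.00).
top flange: A = 60 × 20 = 1200.00, centroid at (-14.00, 184.00).
ΣA = 5400.00 mm², ΣAx_c = 98700.00 mm³, ΣAy_c = 480000.00 mm³.
x_c = 98700.00/5400.00 = 18.28 mm; y_c = 480000.00/5400.00 = 88.89 mm.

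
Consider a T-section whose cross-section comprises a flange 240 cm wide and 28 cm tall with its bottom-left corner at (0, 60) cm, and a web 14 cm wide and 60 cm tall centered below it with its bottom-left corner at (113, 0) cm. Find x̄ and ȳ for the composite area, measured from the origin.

Part | A | x̄ᵢ | ȳᵢ | A·x̄ᵢ | A·ȳᵢ
web | 840.00 | 120.00 | 30.00 | 100800.00 | 25200.00
flange | 6720.00 | 120.00 | 74.00 | 806400.00 | 497280.00
Σ | 7560.00 |  |  | 907200.00 | 522480.00
x̄ = 907200.00 / 7560.00 = 120.00 cm
ȳ = 522480.00 / 7560.00 = 69.11 cm

x̄ = 120.00 cm, ȳ = 69.11 cm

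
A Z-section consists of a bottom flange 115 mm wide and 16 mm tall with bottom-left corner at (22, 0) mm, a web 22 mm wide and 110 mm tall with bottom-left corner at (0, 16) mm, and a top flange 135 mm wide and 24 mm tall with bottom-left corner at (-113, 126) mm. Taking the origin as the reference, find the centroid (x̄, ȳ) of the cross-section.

x̄ = 3.40 mm, ȳ = 84.49 mm

bottom flange: A = 115 × 16 = 1840.00, centroid at (79.50, 8.00).
web: A = 22 × 110 = 2420.00, centroid at (11.00, 71.00).
top flange: A = 135 × 24 = 3240.00, centroid at (-45.50, 138.00).
ΣA = 7500.00 mm²
ΣAx̄ = (1840.00)(79.50) + (2420.00)(11.00) + (3240.00)(-45.50) = 25480.00 mm³
ΣAȳ = (1840.00)(8.00) + (2420.00)(71.00) + (3240.00)(138.00) = 633660.00 mm³
x̄ = 25480.00 / 7500.00 = 3.40 mm
ȳ = 633660.00 / 7500.00 = 84.49 mm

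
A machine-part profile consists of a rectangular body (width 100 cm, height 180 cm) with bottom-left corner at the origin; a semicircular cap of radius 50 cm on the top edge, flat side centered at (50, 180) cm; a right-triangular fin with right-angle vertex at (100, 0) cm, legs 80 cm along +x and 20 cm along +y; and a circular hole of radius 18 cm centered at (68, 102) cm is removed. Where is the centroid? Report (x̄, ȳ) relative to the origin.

x̄ = 51.98 cm, ȳ = 106.49 cm

rectangular body: A = 100 × 180 = 18000.00, centroid at (50.00, 90.00).
semicircular top: A = ½π·50² = 3926.99, centroid at (50.00, 201.22).
triangular fin: A = ½·80·20 = 800.00, centroid at (126.67, 6.67).
hole: A = −π·18² = -1017.88, centroid at (68.00, 102.00).
ΣA = 21709.11 cm²
ΣAx̄ = (18000.00)(50.00) + (3926.99)(50.00) + (800.00)(126.67) + (-1017.88)(68.00) = 1128467.30 cm³
ΣAȳ = (18000.00)(90.00) + (3926.99)(201.22) + (800.00)(6.67) + (-1017.88)(102.00) = 2311701.66 cm³
x̄ = 1128467.30 / 21709.11 = 51.98 cm
ȳ = 2311701.66 / 21709.11 = 106.49 cm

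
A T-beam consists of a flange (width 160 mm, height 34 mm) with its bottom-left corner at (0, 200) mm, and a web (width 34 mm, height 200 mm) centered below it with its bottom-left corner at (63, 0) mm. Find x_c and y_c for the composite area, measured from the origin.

Part | A | x̄ᵢ | ȳᵢ | A·x̄ᵢ | A·ȳᵢ
web | 6800.00 | 80.00 | 100.00 | 544000.00 | 680000.00
flange | 5440.00 | 80.00 | 217.00 | 435200.00 | 1180480.00
Σ | 12240.00 |  |  | 979200.00 | 1860480.00
x_c = 979200.00 / 12240.00 = 80.00 mm
y_c = 1860480.00 / 12240.00 = 152.00 mm

x_c = 80.00 mm, y_c = 152.00 mm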